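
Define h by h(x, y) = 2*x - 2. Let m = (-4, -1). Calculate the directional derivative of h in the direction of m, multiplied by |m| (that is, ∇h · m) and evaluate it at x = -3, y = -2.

-8

∂h/∂x = 2
∂h/∂y = 0
∇h at (-3, -2) = (2, 0)
∇h · m = (2)(-4) + (0)(-1) = -8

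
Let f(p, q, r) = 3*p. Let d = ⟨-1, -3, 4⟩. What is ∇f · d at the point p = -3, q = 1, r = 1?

∂f/∂p = 3
∂f/∂q = 0
∂f/∂r = 0
∇f at (-3, 1, 1) = (3, 0, 0)
∇f · d = (3)(-1) + (0)(-3) + (0)(4) = -3

-3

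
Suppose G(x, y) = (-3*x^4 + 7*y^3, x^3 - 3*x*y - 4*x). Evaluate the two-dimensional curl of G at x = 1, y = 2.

∂G₂/∂x = 3*x^2 - 3*y - 4
∂G₁/∂y = 21*y^2
Scalar curl = 3*x^2 - 21*y^2 - 3*y - 4
At (1, 2): -91.

-91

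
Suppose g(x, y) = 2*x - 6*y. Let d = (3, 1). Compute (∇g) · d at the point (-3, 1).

0

∂g/∂x = 2
∂g/∂y = -6
∇g at (-3, 1) = (2, -6)
∇g · d = (2)(3) + (-6)(1) = 0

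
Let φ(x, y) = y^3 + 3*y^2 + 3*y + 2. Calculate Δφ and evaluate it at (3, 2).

18

∂²φ/∂x² = 0
∂²φ/∂y² = 6*(y + 1)
∇²φ = 6*y + 6
At (3, 2): 18.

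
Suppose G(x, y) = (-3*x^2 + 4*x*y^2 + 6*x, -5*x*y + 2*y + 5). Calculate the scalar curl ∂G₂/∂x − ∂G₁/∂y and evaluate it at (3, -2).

∂G₂/∂x = -5*y
∂G₁/∂y = 8*x*y
Scalar curl = -8*x*y - 5*y
At (3, -2): 58.

58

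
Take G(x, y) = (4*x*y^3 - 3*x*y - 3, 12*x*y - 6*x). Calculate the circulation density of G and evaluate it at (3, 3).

∂G₂/∂x = 12*y - 6
∂G₁/∂y = 12*x*y^2 - 3*x
Scalar curl = -12*x*y^2 + 3*x + 12*y - 6
At (3, 3): -285.

-285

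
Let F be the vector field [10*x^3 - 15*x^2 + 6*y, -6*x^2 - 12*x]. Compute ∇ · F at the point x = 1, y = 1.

∂F₁/∂x = 30*x^2 - 30*x
∂F₂/∂y = 0
∇·F = 30*x^2 - 30*x
At (1, 1): 0.

0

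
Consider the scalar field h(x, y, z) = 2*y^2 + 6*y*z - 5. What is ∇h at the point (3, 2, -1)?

∂h/∂x = 0
∂h/∂y = 4*y + 6*z
∂h/∂z = 6*y
∇h = (0, 4*y + 6*z, 6*y)
At (3, 2, -1): (0, 2, 12).

(0, 2, 12)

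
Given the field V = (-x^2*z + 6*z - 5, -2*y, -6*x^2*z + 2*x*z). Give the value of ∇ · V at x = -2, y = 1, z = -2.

-38

∂V₁/∂x = -2*x*z
∂V₂/∂y = -2
∂V₃/∂z = -6*x^2 + 2*x
∇·V = -6*x^2 - 2*x*z + 2*x - 2
At (-2, 1, -2): -38.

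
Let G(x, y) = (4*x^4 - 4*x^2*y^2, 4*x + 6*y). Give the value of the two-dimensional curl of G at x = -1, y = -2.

∂G₂/∂x = 4
∂G₁/∂y = -8*x^2*y
Scalar curl = 8*x^2*y + 4
At (-1, -2): -12.

-12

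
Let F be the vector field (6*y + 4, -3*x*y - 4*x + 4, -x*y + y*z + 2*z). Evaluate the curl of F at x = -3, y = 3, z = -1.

(∇×F)₁ = ∂F₃/∂y − ∂F₂/∂z = -x + z
(∇×F)₂ = ∂F₁/∂z − ∂F₃/∂x = y
(∇×F)₃ = ∂F₂/∂x − ∂F₁/∂y = -3*y - 10
∇×F = (-x + z, y, -3*y - 10)
At (-3, 3, -1): (2, 3, -19).

(2, 3, -19)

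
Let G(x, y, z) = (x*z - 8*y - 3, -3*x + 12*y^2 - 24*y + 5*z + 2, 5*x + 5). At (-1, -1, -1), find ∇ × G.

(∇×G)₁ = ∂G₃/∂y − ∂G₂/∂z = -5
(∇×G)₂ = ∂G₁/∂z − ∂G₃/∂x = x - 5
(∇×G)₃ = ∂G₂/∂x − ∂G₁/∂y = 5
∇×G = (-5, x - 5, 5)
At (-1, -1, -1): (-5, -6, 5).

(-5, -6, 5)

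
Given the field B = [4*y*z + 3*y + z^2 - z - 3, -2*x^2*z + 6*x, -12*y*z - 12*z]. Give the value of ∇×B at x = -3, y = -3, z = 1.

(6, -11, 11)

(∇×B)₁ = ∂B₃/∂y − ∂B₂/∂z = 2*x^2 - 12*z
(∇×B)₂ = ∂B₁/∂z − ∂B₃/∂x = 4*y + 2*z - 1
(∇×B)₃ = ∂B₂/∂x − ∂B₁/∂y = -4*x*z - 4*z + 3
∇×B = (2*x^2 - 12*z, 4*y + 2*z - 1, -4*x*z - 4*z + 3)
At (-3, -3, 1): (6, -11, 11).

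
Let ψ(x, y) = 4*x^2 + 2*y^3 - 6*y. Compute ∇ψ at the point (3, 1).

∂ψ/∂x = 8*x
∂ψ/∂y = 6*y^2 - 6
∇ψ = (8*x, 6*y^2 - 6)
At (3, 1): (24, 0).

(24, 0)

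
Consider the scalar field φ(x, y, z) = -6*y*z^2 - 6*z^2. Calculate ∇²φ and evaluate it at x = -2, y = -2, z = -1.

∂²φ/∂x² = 0
∂²φ/∂y² = 0
∂²φ/∂z² = -12*(y + 1)
∇²φ = -12*y - 12
At (-2, -2, -1): 12.

12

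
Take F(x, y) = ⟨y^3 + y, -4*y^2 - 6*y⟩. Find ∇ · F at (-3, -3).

18

∂F₁/∂x = 0
∂F₂/∂y = -8*y - 6
∇·F = -8*y - 6
At (-3, -3): 18.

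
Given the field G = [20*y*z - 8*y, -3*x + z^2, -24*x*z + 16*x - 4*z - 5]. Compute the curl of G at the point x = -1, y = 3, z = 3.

(∇×G)₁ = ∂G₃/∂y − ∂G₂/∂z = -2*z
(∇×G)₂ = ∂G₁/∂z − ∂G₃/∂x = 20*y + 24*z - 16
(∇×G)₃ = ∂G₂/∂x − ∂G₁/∂y = -20*z + 5
∇×G = (-2*z, 20*y + 24*z - 16, -20*z + 5)
At (-1, 3, 3): (-6, 116, -55).

(-6, 116, -55)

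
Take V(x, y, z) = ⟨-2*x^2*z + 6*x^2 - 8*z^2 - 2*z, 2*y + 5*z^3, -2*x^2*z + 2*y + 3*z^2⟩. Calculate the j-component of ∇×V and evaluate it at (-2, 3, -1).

(∇×V)_2 = ∂V₁/∂z − ∂V₃/∂x
= -2*x^2 - 16*z - 2 − (-4*x*z)
= -2*x^2 + 4*x*z - 16*z - 2
At (-2, 3, -1): 14.

14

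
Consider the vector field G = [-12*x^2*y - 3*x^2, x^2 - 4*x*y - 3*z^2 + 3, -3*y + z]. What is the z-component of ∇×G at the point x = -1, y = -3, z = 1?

22

(∇×G)_3 = ∂G₂/∂x − ∂G₁/∂y
= 2*x - 4*y − (-12*x^2)
= 12*x^2 + 2*x - 4*y
At (-1, -3, 1): 22.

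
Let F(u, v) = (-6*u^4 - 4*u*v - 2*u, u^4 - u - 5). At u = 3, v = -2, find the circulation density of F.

∂F₂/∂u = 4*u^3 - 1
∂F₁/∂v = -4*u
Scalar curl = 4*u^3 + 4*u - 1
At (3, -2): 119.

119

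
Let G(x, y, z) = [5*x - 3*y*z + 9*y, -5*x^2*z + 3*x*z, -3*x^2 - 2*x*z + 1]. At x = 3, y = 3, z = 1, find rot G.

(∇×G)₁ = ∂G₃/∂y − ∂G₂/∂z = 5*x^2 - 3*x
(∇×G)₂ = ∂G₁/∂z − ∂G₃/∂x = 6*x - 3*y + 2*z
(∇×G)₃ = ∂G₂/∂x − ∂G₁/∂y = -10*x*z + 6*z - 9
∇×G = (5*x^2 - 3*x, 6*x - 3*y + 2*z, -10*x*z + 6*z - 9)
At (3, 3, 1): (36, 11, -33).

(36, 11, -33)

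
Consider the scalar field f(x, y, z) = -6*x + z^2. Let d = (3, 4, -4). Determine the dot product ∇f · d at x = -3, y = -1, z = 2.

∂f/∂x = -6
∂f/∂y = 0
∂f/∂z = 2*z
∇f at (-3, -1, 2) = (-6, 0, 4)
∇f · d = (-6)(3) + (0)(4) + (4)(-4) = -34

-34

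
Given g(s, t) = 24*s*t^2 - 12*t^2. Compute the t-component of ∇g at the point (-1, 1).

-72

(∇g)_2 = ∂g/∂t = 48*s*t - 24*t
At (-1, 1): -72.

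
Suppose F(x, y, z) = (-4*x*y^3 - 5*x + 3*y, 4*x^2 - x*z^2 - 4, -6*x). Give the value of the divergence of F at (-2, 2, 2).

-37

∂F₁/∂x = -4*y^3 - 5
∂F₂/∂y = 0
∂F₃/∂z = 0
∇·F = -4*y^3 - 5
At (-2, 2, 2): -37.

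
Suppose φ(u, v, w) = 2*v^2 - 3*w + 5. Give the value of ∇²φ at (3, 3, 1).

4

∂²φ/∂u² = 0
∂²φ/∂v² = 4
∂²φ/∂w² = 0
∇²φ = 4
At (3, 3, 1): 4.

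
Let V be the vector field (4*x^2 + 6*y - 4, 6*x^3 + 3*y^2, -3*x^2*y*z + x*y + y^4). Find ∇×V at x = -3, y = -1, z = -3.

(74, -53, 156)

(∇×V)₁ = ∂V₃/∂y − ∂V₂/∂z = -3*x^2*z + x + 4*y^3
(∇×V)₂ = ∂V₁/∂z − ∂V₃/∂x = 6*x*y*z - y
(∇×V)₃ = ∂V₂/∂x − ∂V₁/∂y = 18*x^2 - 6
∇×V = (-3*x^2*z + x + 4*y^3, 6*x*y*z - y, 18*x^2 - 6)
At (-3, -1, -3): (74, -53, 156).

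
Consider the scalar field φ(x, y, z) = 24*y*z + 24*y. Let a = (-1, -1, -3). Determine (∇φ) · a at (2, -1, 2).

∂φ/∂x = 0
∂φ/∂y = 24*z + 24
∂φ/∂z = 24*y
∇φ at (2, -1, 2) = (0, 72, -24)
∇φ · a = (0)(-1) + (72)(-1) + (-24)(-3) = 0

0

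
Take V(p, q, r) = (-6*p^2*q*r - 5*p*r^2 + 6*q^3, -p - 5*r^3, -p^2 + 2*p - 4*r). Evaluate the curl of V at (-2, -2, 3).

(135, 102, -1)

(∇×V)₁ = ∂V₃/∂q − ∂V₂/∂r = 15*r^2
(∇×V)₂ = ∂V₁/∂r − ∂V₃/∂p = -6*p^2*q - 10*p*r + 2*p - 2
(∇×V)₃ = ∂V₂/∂p − ∂V₁/∂q = 6*p^2*r - 18*q^2 - 1
∇×V = (15*r^2, -6*p^2*q - 10*p*r + 2*p - 2, 6*p^2*r - 18*q^2 - 1)
At (-2, -2, 3): (135, 102, -1).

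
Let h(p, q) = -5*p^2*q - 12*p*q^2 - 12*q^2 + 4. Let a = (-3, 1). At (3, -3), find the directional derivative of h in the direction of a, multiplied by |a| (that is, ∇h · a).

297

∂h/∂p = -10*p*q - 12*q^2
∂h/∂q = -5*p^2 - 24*p*q - 24*q
∇h at (3, -3) = (-18, 243)
∇h · a = (-18)(-3) + (243)(1) = 297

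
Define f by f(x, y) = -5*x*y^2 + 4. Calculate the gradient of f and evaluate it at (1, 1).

∂f/∂x = -5*y^2
∂f/∂y = -10*x*y
∇f = (-5*y^2, -10*x*y)
At (1, 1): (-5, -10).

(-5, -10)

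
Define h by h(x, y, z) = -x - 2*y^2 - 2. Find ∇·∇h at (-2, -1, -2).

∂²h/∂x² = 0
∂²h/∂y² = -4
∂²h/∂z² = 0
∇²h = -4
At (-2, -1, -2): -4.

-4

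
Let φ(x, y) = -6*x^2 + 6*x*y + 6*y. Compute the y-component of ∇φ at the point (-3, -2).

-12

(∇φ)_2 = ∂φ/∂y = 6*x + 6
At (-3, -2): -12.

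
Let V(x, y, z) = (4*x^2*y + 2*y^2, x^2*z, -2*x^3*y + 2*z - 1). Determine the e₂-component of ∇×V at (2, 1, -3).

(∇×V)_2 = ∂V₁/∂z − ∂V₃/∂x
= 0 − (-6*x^2*y)
= 6*x^2*y
At (2, 1, -3): 24.

24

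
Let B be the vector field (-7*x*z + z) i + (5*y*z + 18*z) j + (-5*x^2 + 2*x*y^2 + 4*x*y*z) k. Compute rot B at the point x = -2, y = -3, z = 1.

(13, -11, 0)

(∇×B)₁ = ∂B₃/∂y − ∂B₂/∂z = 4*x*y + 4*x*z - 5*y - 18
(∇×B)₂ = ∂B₁/∂z − ∂B₃/∂x = 3*x - 2*y^2 - 4*y*z + 1
(∇×B)₃ = ∂B₂/∂x − ∂B₁/∂y = 0
∇×B = (4*x*y + 4*x*z - 5*y - 18, 3*x - 2*y^2 - 4*y*z + 1, 0)
At (-2, -3, 1): (13, -11, 0).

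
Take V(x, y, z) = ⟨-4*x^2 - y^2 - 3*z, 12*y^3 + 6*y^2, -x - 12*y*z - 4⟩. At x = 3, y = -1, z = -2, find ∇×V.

(24, -2, -2)

(∇×V)₁ = ∂V₃/∂y − ∂V₂/∂z = -12*z
(∇×V)₂ = ∂V₁/∂z − ∂V₃/∂x = -2
(∇×V)₃ = ∂V₂/∂x − ∂V₁/∂y = 2*y
∇×V = (-12*z, -2, 2*y)
At (3, -1, -2): (24, -2, -2).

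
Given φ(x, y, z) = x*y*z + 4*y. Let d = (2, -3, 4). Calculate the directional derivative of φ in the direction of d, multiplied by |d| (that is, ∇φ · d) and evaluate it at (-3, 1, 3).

9

∂φ/∂x = y*z
∂φ/∂y = x*z + 4
∂φ/∂z = x*y
∇φ at (-3, 1, 3) = (3, -5, -3)
∇φ · d = (3)(2) + (-5)(-3) + (-3)(4) = 9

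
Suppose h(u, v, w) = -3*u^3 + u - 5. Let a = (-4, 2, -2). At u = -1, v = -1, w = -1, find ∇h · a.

∂h/∂u = -9*u^2 + 1
∂h/∂v = 0
∂h/∂w = 0
∇h at (-1, -1, -1) = (-8, 0, 0)
∇h · a = (-8)(-4) + (0)(2) + (0)(-2) = 32

32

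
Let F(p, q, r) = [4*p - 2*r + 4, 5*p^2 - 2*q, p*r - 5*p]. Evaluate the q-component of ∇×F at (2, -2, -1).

(∇×F)_2 = ∂F₁/∂r − ∂F₃/∂p
= -2 − (r - 5)
= -r + 3
At (2, -2, -1): 4.

4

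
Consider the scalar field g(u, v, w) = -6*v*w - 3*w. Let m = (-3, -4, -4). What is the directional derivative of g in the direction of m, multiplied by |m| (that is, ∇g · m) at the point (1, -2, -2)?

-84

∂g/∂u = 0
∂g/∂v = -6*w
∂g/∂w = -6*v - 3
∇g at (1, -2, -2) = (0, 12, 9)
∇g · m = (0)(-3) + (12)(-4) + (9)(-4) = -84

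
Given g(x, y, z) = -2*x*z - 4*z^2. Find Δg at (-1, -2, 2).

∂²g/∂x² = 0
∂²g/∂y² = 0
∂²g/∂z² = -8
∇²g = -8
At (-1, -2, 2): -8.

-8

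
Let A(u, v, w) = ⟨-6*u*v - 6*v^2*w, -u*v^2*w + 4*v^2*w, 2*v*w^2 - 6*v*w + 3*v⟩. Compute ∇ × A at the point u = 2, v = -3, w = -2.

(∇×A)₁ = ∂A₃/∂v − ∂A₂/∂w = u*v^2 - 4*v^2 + 2*w^2 - 6*w + 3
(∇×A)₂ = ∂A₁/∂w − ∂A₃/∂u = -6*v^2
(∇×A)₃ = ∂A₂/∂u − ∂A₁/∂v = 6*u - v^2*w + 12*v*w
∇×A = (u*v^2 - 4*v^2 + 2*w^2 - 6*w + 3, -6*v^2, 6*u - v^2*w + 12*v*w)
At (2, -3, -2): (5, -54, 102).

(5, -54, 102)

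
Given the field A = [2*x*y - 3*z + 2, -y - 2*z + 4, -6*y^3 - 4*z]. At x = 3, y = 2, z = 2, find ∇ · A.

∂A₁/∂x = 2*y
∂A₂/∂y = -1
∂A₃/∂z = -4
∇·A = 2*y - 5
At (3, 2, 2): -1.

-1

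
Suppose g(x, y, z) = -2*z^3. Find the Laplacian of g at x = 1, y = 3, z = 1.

∂²g/∂x² = 0
∂²g/∂y² = 0
∂²g/∂z² = -12*z
∇²g = -12*z
At (1, 3, 1): -12.

-12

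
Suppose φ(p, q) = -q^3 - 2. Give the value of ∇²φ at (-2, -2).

12

∂²φ/∂p² = 0
∂²φ/∂q² = -6*q
∇²φ = -6*q
At (-2, -2): 12.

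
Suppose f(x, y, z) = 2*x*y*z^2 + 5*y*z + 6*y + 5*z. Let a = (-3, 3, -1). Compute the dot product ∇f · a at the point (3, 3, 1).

∂f/∂x = 2*y*z^2
∂f/∂y = 2*x*z^2 + 5*z + 6
∂f/∂z = 4*x*y*z + 5*y + 5
∇f at (3, 3, 1) = (6, 17, 56)
∇f · a = (6)(-3) + (17)(3) + (56)(-1) = -23

-23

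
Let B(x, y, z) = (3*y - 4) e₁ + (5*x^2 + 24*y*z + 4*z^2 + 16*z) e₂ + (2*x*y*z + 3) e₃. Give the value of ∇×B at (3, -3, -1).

(58, -6, 27)

(∇×B)₁ = ∂B₃/∂y − ∂B₂/∂z = 2*x*z - 24*y - 8*z - 16
(∇×B)₂ = ∂B₁/∂z − ∂B₃/∂x = -2*y*z
(∇×B)₃ = ∂B₂/∂x − ∂B₁/∂y = 10*x - 3
∇×B = (2*x*z - 24*y - 8*z - 16, -2*y*z, 10*x - 3)
At (3, -3, -1): (58, -6, 27).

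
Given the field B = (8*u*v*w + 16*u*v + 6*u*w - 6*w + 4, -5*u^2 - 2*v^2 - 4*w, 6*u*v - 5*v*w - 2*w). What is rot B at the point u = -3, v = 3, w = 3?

(∇×B)₁ = ∂B₃/∂v − ∂B₂/∂w = 6*u - 5*w + 4
(∇×B)₂ = ∂B₁/∂w − ∂B₃/∂u = 8*u*v + 6*u - 6*v - 6
(∇×B)₃ = ∂B₂/∂u − ∂B₁/∂v = -8*u*w - 26*u
∇×B = (6*u - 5*w + 4, 8*u*v + 6*u - 6*v - 6, -8*u*w - 26*u)
At (-3, 3, 3): (-29, -114, 150).

(-29, -114, 150)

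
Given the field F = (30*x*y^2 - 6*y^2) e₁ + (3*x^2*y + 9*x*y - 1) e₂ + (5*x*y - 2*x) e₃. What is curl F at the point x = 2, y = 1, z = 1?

(∇×F)₁ = ∂F₃/∂y − ∂F₂/∂z = 5*x
(∇×F)₂ = ∂F₁/∂z − ∂F₃/∂x = -5*y + 2
(∇×F)₃ = ∂F₂/∂x − ∂F₁/∂y = -54*x*y + 21*y
∇×F = (5*x, -5*y + 2, -54*x*y + 21*y)
At (2, 1, 1): (10, -3, -87).

(10, -3, -87)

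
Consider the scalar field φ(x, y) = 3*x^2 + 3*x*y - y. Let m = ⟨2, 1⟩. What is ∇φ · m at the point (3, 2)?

56

∂φ/∂x = 6*x + 3*y
∂φ/∂y = 3*x - 1
∇φ at (3, 2) = (24, 8)
∇φ · m = (24)(2) + (8)(1) = 56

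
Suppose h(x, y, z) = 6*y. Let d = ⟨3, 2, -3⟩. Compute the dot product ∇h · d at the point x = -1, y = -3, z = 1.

12

∂h/∂x = 0
∂h/∂y = 6
∂h/∂z = 0
∇h at (-1, -3, 1) = (0, 6, 0)
∇h · d = (0)(3) + (6)(2) + (0)(-3) = 12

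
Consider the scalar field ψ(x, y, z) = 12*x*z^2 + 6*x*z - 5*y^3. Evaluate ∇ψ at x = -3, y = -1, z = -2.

(36, -15, 126)

∂ψ/∂x = 12*z^2 + 6*z
∂ψ/∂y = -15*y^2
∂ψ/∂z = 24*x*z + 6*x
∇ψ = (12*z^2 + 6*z, -15*y^2, 24*x*z + 6*x)
At (-3, -1, -2): (36, -15, 126).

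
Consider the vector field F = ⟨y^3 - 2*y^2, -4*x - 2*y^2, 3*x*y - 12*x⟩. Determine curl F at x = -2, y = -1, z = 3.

(-6, 15, -11)

(∇×F)₁ = ∂F₃/∂y − ∂F₂/∂z = 3*x
(∇×F)₂ = ∂F₁/∂z − ∂F₃/∂x = -3*y + 12
(∇×F)₃ = ∂F₂/∂x − ∂F₁/∂y = -3*y^2 + 4*y - 4
∇×F = (3*x, -3*y + 12, -3*y^2 + 4*y - 4)
At (-2, -1, 3): (-6, 15, -11).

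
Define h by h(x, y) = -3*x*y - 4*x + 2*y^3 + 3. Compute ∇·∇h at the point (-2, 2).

24

∂²h/∂x² = 0
∂²h/∂y² = 12*y
∇²h = 12*y
At (-2, 2): 24.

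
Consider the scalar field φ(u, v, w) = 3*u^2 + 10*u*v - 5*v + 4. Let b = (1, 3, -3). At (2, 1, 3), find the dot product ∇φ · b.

∂φ/∂u = 6*u + 10*v
∂φ/∂v = 10*u - 5
∂φ/∂w = 0
∇φ at (2, 1, 3) = (22, 15, 0)
∇φ · b = (22)(1) + (15)(3) + (0)(-3) = 67

67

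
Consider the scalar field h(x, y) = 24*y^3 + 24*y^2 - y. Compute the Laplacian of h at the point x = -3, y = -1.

-96

∂²h/∂x² = 0
∂²h/∂y² = 48*(3*y + 1)
∇²h = 144*y + 48
At (-3, -1): -96.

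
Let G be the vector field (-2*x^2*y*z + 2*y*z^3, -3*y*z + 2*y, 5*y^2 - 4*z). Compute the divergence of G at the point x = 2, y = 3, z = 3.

-83

∂G₁/∂x = -4*x*y*z
∂G₂/∂y = -3*z + 2
∂G₃/∂z = -4
∇·G = -4*x*y*z - 3*z - 2
At (2, 3, 3): -83.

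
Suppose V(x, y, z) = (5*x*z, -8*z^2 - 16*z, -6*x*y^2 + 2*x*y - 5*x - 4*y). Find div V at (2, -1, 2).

10

∂V₁/∂x = 5*z
∂V₂/∂y = 0
∂V₃/∂z = 0
∇·V = 5*z
At (2, -1, 2): 10.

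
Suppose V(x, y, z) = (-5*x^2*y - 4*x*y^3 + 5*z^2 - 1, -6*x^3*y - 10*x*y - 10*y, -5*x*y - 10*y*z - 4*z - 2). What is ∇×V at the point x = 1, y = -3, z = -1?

(∇×V)₁ = ∂V₃/∂y − ∂V₂/∂z = -5*x - 10*z
(∇×V)₂ = ∂V₁/∂z − ∂V₃/∂x = 5*y + 10*z
(∇×V)₃ = ∂V₂/∂x − ∂V₁/∂y = -18*x^2*y + 5*x^2 + 12*x*y^2 - 10*y
∇×V = (-5*x - 10*z, 5*y + 10*z, -18*x^2*y + 5*x^2 + 12*x*y^2 - 10*y)
At (1, -3, -1): (5, -25, 197).

(5, -25, 197)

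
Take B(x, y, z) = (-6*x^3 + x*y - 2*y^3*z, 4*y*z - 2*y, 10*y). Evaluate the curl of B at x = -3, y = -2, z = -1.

(∇×B)₁ = ∂B₃/∂y − ∂B₂/∂z = -4*y + 10
(∇×B)₂ = ∂B₁/∂z − ∂B₃/∂x = -2*y^3
(∇×B)₃ = ∂B₂/∂x − ∂B₁/∂y = -x + 6*y^2*z
∇×B = (-4*y + 10, -2*y^3, -x + 6*y^2*z)
At (-3, -2, -1): (18, 16, -21).

(18, 16, -21)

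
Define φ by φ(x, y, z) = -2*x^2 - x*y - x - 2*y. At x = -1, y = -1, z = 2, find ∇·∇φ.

-4

∂²φ/∂x² = -4
∂²φ/∂y² = 0
∂²φ/∂z² = 0
∇²φ = -4
At (-1, -1, 2): -4.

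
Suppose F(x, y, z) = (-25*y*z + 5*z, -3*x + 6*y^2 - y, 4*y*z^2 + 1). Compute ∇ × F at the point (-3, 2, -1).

(4, -45, -28)

(∇×F)₁ = ∂F₃/∂y − ∂F₂/∂z = 4*z^2
(∇×F)₂ = ∂F₁/∂z − ∂F₃/∂x = -25*y + 5
(∇×F)₃ = ∂F₂/∂x − ∂F₁/∂y = 25*z - 3
∇×F = (4*z^2, -25*y + 5, 25*z - 3)
At (-3, 2, -1): (4, -45, -28).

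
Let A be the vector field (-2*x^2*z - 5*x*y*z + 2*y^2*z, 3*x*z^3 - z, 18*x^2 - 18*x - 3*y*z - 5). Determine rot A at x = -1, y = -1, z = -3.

(91, 49, -78)

(∇×A)₁ = ∂A₃/∂y − ∂A₂/∂z = -9*x*z^2 - 3*z + 1
(∇×A)₂ = ∂A₁/∂z − ∂A₃/∂x = -2*x^2 - 5*x*y - 36*x + 2*y^2 + 18
(∇×A)₃ = ∂A₂/∂x − ∂A₁/∂y = 5*x*z - 4*y*z + 3*z^3
∇×A = (-9*x*z^2 - 3*z + 1, -2*x^2 - 5*x*y - 36*x + 2*y^2 + 18, 5*x*z - 4*y*z + 3*z^3)
At (-1, -1, -3): (91, 49, -78).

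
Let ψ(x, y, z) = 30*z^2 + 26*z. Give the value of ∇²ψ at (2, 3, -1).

60

∂²ψ/∂x² = 0
∂²ψ/∂y² = 0
∂²ψ/∂z² = 60
∇²ψ = 60
At (2, 3, -1): 60.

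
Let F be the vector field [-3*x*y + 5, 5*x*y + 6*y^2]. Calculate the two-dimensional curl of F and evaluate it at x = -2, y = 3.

∂F₂/∂x = 5*y
∂F₁/∂y = -3*x
Scalar curl = 3*x + 5*y
At (-2, 3): 9.

9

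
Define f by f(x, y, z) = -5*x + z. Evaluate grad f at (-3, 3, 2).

(-5, 0, 1)

∂f/∂x = -5
∂f/∂y = 0
∂f/∂z = 1
∇f = (-5, 0, 1)
At (-3, 3, 2): (-5, 0, 1).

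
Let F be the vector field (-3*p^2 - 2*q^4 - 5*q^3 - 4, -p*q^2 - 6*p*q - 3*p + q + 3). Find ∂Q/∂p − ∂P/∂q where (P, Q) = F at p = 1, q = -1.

9

∂F₂/∂p = -q^2 - 6*q - 3
∂F₁/∂q = -8*q^3 - 15*q^2
Scalar curl = 8*q^3 + 14*q^2 - 6*q - 3
At (1, -1): 9.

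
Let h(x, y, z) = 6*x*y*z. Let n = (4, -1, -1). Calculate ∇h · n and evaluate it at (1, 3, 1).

48

∂h/∂x = 6*y*z
∂h/∂y = 6*x*z
∂h/∂z = 6*x*y
∇h at (1, 3, 1) = (18, 6, 18)
∇h · n = (18)(4) + (6)(-1) + (18)(-1) = 48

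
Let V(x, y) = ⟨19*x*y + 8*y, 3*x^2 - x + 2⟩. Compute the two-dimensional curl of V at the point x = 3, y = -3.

-48

∂V₂/∂x = 6*x - 1
∂V₁/∂y = 19*x + 8
Scalar curl = -13*x - 9
At (3, -3): -48.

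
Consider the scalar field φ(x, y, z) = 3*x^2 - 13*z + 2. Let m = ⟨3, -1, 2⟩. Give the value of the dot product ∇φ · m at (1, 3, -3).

-8

∂φ/∂x = 6*x
∂φ/∂y = 0
∂φ/∂z = -13
∇φ at (1, 3, -3) = (6, 0, -13)
∇φ · m = (6)(3) + (0)(-1) + (-13)(2) = -8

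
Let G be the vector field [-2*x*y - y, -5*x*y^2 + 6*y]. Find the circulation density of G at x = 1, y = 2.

∂G₂/∂x = -5*y^2
∂G₁/∂y = -2*x - 1
Scalar curl = 2*x - 5*y^2 + 1
At (1, 2): -17.

-17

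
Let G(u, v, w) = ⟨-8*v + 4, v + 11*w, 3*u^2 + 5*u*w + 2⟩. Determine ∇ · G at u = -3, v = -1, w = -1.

∂G₁/∂u = 0
∂G₂/∂v = 1
∂G₃/∂w = 5*u
∇·G = 5*u + 1
At (-3, -1, -1): -14.

-14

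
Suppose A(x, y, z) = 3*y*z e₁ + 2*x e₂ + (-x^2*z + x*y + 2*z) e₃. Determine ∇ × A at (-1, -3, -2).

(-1, -2, 8)

(∇×A)₁ = ∂A₃/∂y − ∂A₂/∂z = x
(∇×A)₂ = ∂A₁/∂z − ∂A₃/∂x = 2*x*z + 2*y
(∇×A)₃ = ∂A₂/∂x − ∂A₁/∂y = -3*z + 2
∇×A = (x, 2*x*z + 2*y, -3*z + 2)
At (-1, -3, -2): (-1, -2, 8).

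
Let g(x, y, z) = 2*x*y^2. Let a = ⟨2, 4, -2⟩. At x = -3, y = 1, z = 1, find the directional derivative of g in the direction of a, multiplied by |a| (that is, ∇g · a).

∂g/∂x = 2*y^2
∂g/∂y = 4*x*y
∂g/∂z = 0
∇g at (-3, 1, 1) = (2, -12, 0)
∇g · a = (2)(2) + (-12)(4) + (0)(-2) = -44

-44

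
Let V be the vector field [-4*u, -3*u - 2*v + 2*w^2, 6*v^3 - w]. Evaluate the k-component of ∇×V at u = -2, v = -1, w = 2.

(∇×V)_3 = ∂V₂/∂u − ∂V₁/∂v
= -3 − (0)
= -3
At (-2, -1, 2): -3.

-3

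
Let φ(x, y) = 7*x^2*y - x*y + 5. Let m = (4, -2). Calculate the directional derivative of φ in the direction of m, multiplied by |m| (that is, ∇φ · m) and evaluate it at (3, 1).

∂φ/∂x = 14*x*y - y
∂φ/∂y = 7*x^2 - x
∇φ at (3, 1) = (41, 60)
∇φ · m = (41)(4) + (60)(-2) = 44

44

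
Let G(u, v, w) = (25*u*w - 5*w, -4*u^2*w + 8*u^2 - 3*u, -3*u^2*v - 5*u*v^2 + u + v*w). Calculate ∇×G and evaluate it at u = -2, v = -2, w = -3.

(-39, -12, -83)

(∇×G)₁ = ∂G₃/∂v − ∂G₂/∂w = u^2 - 10*u*v + w
(∇×G)₂ = ∂G₁/∂w − ∂G₃/∂u = 6*u*v + 25*u + 5*v^2 - 6
(∇×G)₃ = ∂G₂/∂u − ∂G₁/∂v = -8*u*w + 16*u - 3
∇×G = (u^2 - 10*u*v + w, 6*u*v + 25*u + 5*v^2 - 6, -8*u*w + 16*u - 3)
At (-2, -2, -3): (-39, -12, -83).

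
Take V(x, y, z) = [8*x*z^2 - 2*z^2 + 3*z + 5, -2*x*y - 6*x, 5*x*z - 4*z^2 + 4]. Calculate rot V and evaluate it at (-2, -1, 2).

(0, -79, -4)

(∇×V)₁ = ∂V₃/∂y − ∂V₂/∂z = 0
(∇×V)₂ = ∂V₁/∂z − ∂V₃/∂x = 16*x*z - 9*z + 3
(∇×V)₃ = ∂V₂/∂x − ∂V₁/∂y = -2*y - 6
∇×V = (0, 16*x*z - 9*z + 3, -2*y - 6)
At (-2, -1, 2): (0, -79, -4).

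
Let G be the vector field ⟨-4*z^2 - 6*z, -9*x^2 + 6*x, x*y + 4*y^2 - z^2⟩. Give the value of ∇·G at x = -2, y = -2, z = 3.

∂G₁/∂x = 0
∂G₂/∂y = 0
∂G₃/∂z = -2*z
∇·G = -2*z
At (-2, -2, 3): -6.

-6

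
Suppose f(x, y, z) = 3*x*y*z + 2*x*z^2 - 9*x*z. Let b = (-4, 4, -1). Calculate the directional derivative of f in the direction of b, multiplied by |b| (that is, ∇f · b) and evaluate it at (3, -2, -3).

-279

∂f/∂x = 3*y*z + 2*z^2 - 9*z
∂f/∂y = 3*x*z
∂f/∂z = 3*x*y + 4*x*z - 9*x
∇f at (3, -2, -3) = (63, -27, -81)
∇f · b = (63)(-4) + (-27)(4) + (-81)(-1) = -279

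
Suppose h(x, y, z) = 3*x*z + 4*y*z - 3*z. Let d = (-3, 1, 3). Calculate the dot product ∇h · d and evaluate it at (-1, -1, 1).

∂h/∂x = 3*z
∂h/∂y = 4*z
∂h/∂z = 3*x + 4*y - 3
∇h at (-1, -1, 1) = (3, 4, -10)
∇h · d = (3)(-3) + (4)(1) + (-10)(3) = -35

-35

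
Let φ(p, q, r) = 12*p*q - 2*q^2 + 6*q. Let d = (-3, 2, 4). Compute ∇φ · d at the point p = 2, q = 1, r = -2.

16

∂φ/∂p = 12*q
∂φ/∂q = 12*p - 4*q + 6
∂φ/∂r = 0
∇φ at (2, 1, -2) = (12, 26, 0)
∇φ · d = (12)(-3) + (26)(2) + (0)(4) = 16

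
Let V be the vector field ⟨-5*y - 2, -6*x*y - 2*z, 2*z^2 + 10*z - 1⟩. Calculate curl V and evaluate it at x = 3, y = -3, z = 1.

(∇×V)₁ = ∂V₃/∂y − ∂V₂/∂z = 2
(∇×V)₂ = ∂V₁/∂z − ∂V₃/∂x = 0
(∇×V)₃ = ∂V₂/∂x − ∂V₁/∂y = -6*y + 5
∇×V = (2, 0, -6*y + 5)
At (3, -3, 1): (2, 0, 23).

(2, 0, 23)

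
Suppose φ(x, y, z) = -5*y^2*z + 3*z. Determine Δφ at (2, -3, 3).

-30

∂²φ/∂x² = 0
∂²φ/∂y² = -10*z
∂²φ/∂z² = 0
∇²φ = -10*z
At (2, -3, 3): -30.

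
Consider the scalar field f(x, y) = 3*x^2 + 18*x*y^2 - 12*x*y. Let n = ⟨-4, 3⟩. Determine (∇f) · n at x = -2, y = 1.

∂f/∂x = 6*x + 18*y^2 - 12*y
∂f/∂y = 36*x*y - 12*x
∇f at (-2, 1) = (-6, -48)
∇f · n = (-6)(-4) + (-48)(3) = -120

-120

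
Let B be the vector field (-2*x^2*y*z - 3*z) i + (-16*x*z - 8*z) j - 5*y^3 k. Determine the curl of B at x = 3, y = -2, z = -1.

(-4, 33, -2)

(∇×B)₁ = ∂B₃/∂y − ∂B₂/∂z = 16*x - 15*y^2 + 8
(∇×B)₂ = ∂B₁/∂z − ∂B₃/∂x = -2*x^2*y - 3
(∇×B)₃ = ∂B₂/∂x − ∂B₁/∂y = 2*x^2*z - 16*z
∇×B = (16*x - 15*y^2 + 8, -2*x^2*y - 3, 2*x^2*z - 16*z)
At (3, -2, -1): (-4, 33, -2).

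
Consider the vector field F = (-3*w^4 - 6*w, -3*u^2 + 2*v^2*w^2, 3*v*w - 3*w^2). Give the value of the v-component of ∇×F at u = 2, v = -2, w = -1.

6

(∇×F)_2 = ∂F₁/∂w − ∂F₃/∂u
= -12*w^3 - 6 − (0)
= -12*w^3 - 6
At (2, -2, -1): 6.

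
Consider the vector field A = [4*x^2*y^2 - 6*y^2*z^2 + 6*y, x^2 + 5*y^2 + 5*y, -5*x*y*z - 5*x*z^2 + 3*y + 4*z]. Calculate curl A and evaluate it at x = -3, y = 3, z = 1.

(∇×A)₁ = ∂A₃/∂y − ∂A₂/∂z = -5*x*z + 3
(∇×A)₂ = ∂A₁/∂z − ∂A₃/∂x = -12*y^2*z + 5*y*z + 5*z^2
(∇×A)₃ = ∂A₂/∂x − ∂A₁/∂y = -8*x^2*y + 2*x + 12*y*z^2 - 6
∇×A = (-5*x*z + 3, -12*y^2*z + 5*y*z + 5*z^2, -8*x^2*y + 2*x + 12*y*z^2 - 6)
At (-3, 3, 1): (18, -88, -192).

(18, -88, -192)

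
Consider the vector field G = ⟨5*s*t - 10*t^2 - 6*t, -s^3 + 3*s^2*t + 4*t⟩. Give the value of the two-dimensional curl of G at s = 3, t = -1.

-74

∂G₂/∂s = -3*s^2 + 6*s*t
∂G₁/∂t = 5*s - 20*t - 6
Scalar curl = -3*s^2 + 6*s*t - 5*s + 20*t + 6
At (3, -1): -74.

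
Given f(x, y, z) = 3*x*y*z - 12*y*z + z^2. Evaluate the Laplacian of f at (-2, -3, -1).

∂²f/∂x² = 0
∂²f/∂y² = 0
∂²f/∂z² = 2
∇²f = 2
At (-2, -3, -1): 2.

2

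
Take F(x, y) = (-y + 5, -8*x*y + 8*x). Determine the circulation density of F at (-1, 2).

-7

∂F₂/∂x = -8*y + 8
∂F₁/∂y = -1
Scalar curl = -8*y + 9
At (-1, 2): -7.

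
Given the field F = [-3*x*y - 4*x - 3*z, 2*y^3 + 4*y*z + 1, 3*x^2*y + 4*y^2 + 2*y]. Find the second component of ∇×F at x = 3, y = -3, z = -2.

51

(∇×F)_2 = ∂F₁/∂z − ∂F₃/∂x
= -3 − (6*x*y)
= -6*x*y - 3
At (3, -3, -2): 51.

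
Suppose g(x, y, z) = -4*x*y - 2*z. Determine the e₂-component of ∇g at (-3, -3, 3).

12

(∇g)_2 = ∂g/∂y = -4*x
At (-3, -3, 3): 12.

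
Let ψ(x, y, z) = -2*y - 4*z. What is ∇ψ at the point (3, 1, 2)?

(0, -2, -4)

∂ψ/∂x = 0
∂ψ/∂y = -2
∂ψ/∂z = -4
∇ψ = (0, -2, -4)
At (3, 1, 2): (0, -2, -4).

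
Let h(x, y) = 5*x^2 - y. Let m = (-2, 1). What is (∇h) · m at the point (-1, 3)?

19

∂h/∂x = 10*x
∂h/∂y = -1
∇h at (-1, 3) = (-10, -1)
∇h · m = (-10)(-2) + (-1)(1) = 19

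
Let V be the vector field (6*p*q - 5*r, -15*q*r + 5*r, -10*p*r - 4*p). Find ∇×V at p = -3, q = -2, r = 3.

(-35, 29, 18)

(∇×V)₁ = ∂V₃/∂q − ∂V₂/∂r = 15*q - 5
(∇×V)₂ = ∂V₁/∂r − ∂V₃/∂p = 10*r - 1
(∇×V)₃ = ∂V₂/∂p − ∂V₁/∂q = -6*p
∇×V = (15*q - 5, 10*r - 1, -6*p)
At (-3, -2, 3): (-35, 29, 18).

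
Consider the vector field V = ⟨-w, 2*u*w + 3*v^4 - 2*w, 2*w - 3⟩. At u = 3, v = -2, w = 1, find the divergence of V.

-94

∂V₁/∂u = 0
∂V₂/∂v = 12*v^3
∂V₃/∂w = 2
∇·V = 12*v^3 + 2
At (3, -2, 1): -94.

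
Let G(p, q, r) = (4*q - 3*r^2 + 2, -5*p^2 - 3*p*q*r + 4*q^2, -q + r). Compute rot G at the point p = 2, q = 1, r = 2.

(5, -12, -30)

(∇×G)₁ = ∂G₃/∂q − ∂G₂/∂r = 3*p*q - 1
(∇×G)₂ = ∂G₁/∂r − ∂G₃/∂p = -6*r
(∇×G)₃ = ∂G₂/∂p − ∂G₁/∂q = -10*p - 3*q*r - 4
∇×G = (3*p*q - 1, -6*r, -10*p - 3*q*r - 4)
At (2, 1, 2): (5, -12, -30).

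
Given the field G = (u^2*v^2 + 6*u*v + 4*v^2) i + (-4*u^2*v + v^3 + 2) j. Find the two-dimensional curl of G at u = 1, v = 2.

-42

∂G₂/∂u = -8*u*v
∂G₁/∂v = 2*u^2*v + 6*u + 8*v
Scalar curl = -2*u^2*v - 8*u*v - 6*u - 8*v
At (1, 2): -42.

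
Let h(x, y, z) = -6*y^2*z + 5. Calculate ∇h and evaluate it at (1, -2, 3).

∂h/∂x = 0
∂h/∂y = -12*y*z
∂h/∂z = -6*y^2
∇h = (0, -12*y*z, -6*y^2)
At (1, -2, 3): (0, 72, -24).

(0, 72, -24)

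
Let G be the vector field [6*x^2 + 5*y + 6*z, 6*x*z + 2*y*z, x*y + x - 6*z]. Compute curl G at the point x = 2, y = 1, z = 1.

(-12, 4, 1)

(∇×G)₁ = ∂G₃/∂y − ∂G₂/∂z = -5*x - 2*y
(∇×G)₂ = ∂G₁/∂z − ∂G₃/∂x = -y + 5
(∇×G)₃ = ∂G₂/∂x − ∂G₁/∂y = 6*z - 5
∇×G = (-5*x - 2*y, -y + 5, 6*z - 5)
At (2, 1, 1): (-12, 4, 1).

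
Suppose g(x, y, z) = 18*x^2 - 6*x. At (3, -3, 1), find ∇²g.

36

∂²g/∂x² = 36
∂²g/∂y² = 0
∂²g/∂z² = 0
∇²g = 36
At (3, -3, 1): 36.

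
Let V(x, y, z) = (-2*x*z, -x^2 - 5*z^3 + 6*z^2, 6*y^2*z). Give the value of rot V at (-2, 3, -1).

(-9, 4, 4)

(∇×V)₁ = ∂V₃/∂y − ∂V₂/∂z = 12*y*z + 15*z^2 - 12*z
(∇×V)₂ = ∂V₁/∂z − ∂V₃/∂x = -2*x
(∇×V)₃ = ∂V₂/∂x − ∂V₁/∂y = -2*x
∇×V = (12*y*z + 15*z^2 - 12*z, -2*x, -2*x)
At (-2, 3, -1): (-9, 4, 4).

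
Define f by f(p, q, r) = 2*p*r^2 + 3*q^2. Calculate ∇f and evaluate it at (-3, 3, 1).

∂f/∂p = 2*r^2
∂f/∂q = 6*q
∂f/∂r = 4*p*r
∇f = (2*r^2, 6*q, 4*p*r)
At (-3, 3, 1): (2, 18, -12).

(2, 18, -12)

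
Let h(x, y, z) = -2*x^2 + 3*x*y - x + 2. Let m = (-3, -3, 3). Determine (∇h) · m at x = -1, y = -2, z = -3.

∂h/∂x = -4*x + 3*y - 1
∂h/∂y = 3*x
∂h/∂z = 0
∇h at (-1, -2, -3) = (-3, -3, 0)
∇h · m = (-3)(-3) + (-3)(-3) + (0)(3) = 18

18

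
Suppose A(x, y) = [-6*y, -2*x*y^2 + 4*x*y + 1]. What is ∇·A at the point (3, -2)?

36

∂A₁/∂x = 0
∂A₂/∂y = -4*x*y + 4*x
∇·A = -4*x*y + 4*x
At (3, -2): 36.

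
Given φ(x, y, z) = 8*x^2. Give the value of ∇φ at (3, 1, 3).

(48, 0, 0)

∂φ/∂x = 16*x
∂φ/∂y = 0
∂φ/∂z = 0
∇φ = (16*x, 0, 0)
At (3, 1, 3): (48, 0, 0).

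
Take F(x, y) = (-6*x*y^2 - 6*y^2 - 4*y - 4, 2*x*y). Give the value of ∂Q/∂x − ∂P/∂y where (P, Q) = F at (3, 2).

104

∂F₂/∂x = 2*y
∂F₁/∂y = -12*x*y - 12*y - 4
Scalar curl = 12*x*y + 14*y + 4
At (3, 2): 104.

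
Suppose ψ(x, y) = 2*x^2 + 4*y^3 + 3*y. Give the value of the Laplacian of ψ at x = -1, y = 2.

∂²ψ/∂x² = 4
∂²ψ/∂y² = 24*y
∇²ψ = 24*y + 4
At (-1, 2): 52.

52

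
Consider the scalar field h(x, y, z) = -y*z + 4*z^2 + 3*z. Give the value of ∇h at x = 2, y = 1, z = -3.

∂h/∂x = 0
∂h/∂y = -z
∂h/∂z = -y + 8*z + 3
∇h = (0, -z, -y + 8*z + 3)
At (2, 1, -3): (0, 3, -22).

(0, 3, -22)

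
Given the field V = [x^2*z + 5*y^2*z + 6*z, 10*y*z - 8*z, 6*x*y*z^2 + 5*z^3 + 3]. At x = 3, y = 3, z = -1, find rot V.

(∇×V)₁ = ∂V₃/∂y − ∂V₂/∂z = 6*x*z^2 - 10*y + 8
(∇×V)₂ = ∂V₁/∂z − ∂V₃/∂x = x^2 + 5*y^2 - 6*y*z^2 + 6
(∇×V)₃ = ∂V₂/∂x − ∂V₁/∂y = -10*y*z
∇×V = (6*x*z^2 - 10*y + 8, x^2 + 5*y^2 - 6*y*z^2 + 6, -10*y*z)
At (3, 3, -1): (-4, 42, 30).

(-4, 42, 30)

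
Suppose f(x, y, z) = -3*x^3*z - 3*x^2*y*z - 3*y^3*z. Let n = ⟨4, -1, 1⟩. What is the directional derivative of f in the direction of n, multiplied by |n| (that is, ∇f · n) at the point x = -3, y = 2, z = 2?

-231

∂f/∂x = -9*x^2*z - 6*x*y*z
∂f/∂y = -3*x^2*z - 9*y^2*z
∂f/∂z = -3*x^3 - 3*x^2*y - 3*y^3
∇f at (-3, 2, 2) = (-90, -126, 3)
∇f · n = (-90)(4) + (-126)(-1) + (3)(1) = -231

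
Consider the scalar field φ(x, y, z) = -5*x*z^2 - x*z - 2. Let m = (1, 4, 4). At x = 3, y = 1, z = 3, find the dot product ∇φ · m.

-420

∂φ/∂x = -5*z^2 - z
∂φ/∂y = 0
∂φ/∂z = -10*x*z - x
∇φ at (3, 1, 3) = (-48, 0, -93)
∇φ · m = (-48)(1) + (0)(4) + (-93)(4) = -420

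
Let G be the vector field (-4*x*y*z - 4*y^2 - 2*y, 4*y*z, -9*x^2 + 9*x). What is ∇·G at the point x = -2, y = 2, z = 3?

∂G₁/∂x = -4*y*z
∂G₂/∂y = 4*z
∂G₃/∂z = 0
∇·G = -4*y*z + 4*z
At (-2, 2, 3): -12.

-12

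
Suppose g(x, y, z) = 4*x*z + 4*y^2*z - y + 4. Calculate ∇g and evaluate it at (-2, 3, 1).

∂g/∂x = 4*z
∂g/∂y = 8*y*z - 1
∂g/∂z = 4*x + 4*y^2
∇g = (4*z, 8*y*z - 1, 4*x + 4*y^2)
At (-2, 3, 1): (4, 23, 28).

(4, 23, 28)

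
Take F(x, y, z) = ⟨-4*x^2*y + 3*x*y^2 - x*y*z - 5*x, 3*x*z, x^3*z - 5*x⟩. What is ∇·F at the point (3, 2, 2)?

-18

∂F₁/∂x = -8*x*y + 3*y^2 - y*z - 5
∂F₂/∂y = 0
∂F₃/∂z = x^3
∇·F = x^3 - 8*x*y + 3*y^2 - y*z - 5
At (3, 2, 2): -18.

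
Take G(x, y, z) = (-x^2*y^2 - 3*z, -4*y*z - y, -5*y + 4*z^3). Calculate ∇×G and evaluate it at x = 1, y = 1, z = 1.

(-1, -3, 2)

(∇×G)₁ = ∂G₃/∂y − ∂G₂/∂z = 4*y - 5
(∇×G)₂ = ∂G₁/∂z − ∂G₃/∂x = -3
(∇×G)₃ = ∂G₂/∂x − ∂G₁/∂y = 2*x^2*y
∇×G = (4*y - 5, -3, 2*x^2*y)
At (1, 1, 1): (-1, -3, 2).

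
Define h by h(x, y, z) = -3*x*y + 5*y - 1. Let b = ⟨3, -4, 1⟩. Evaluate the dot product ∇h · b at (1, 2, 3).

-26

∂h/∂x = -3*y
∂h/∂y = -3*x + 5
∂h/∂z = 0
∇h at (1, 2, 3) = (-6, 2, 0)
∇h · b = (-6)(3) + (2)(-4) + (0)(1) = -26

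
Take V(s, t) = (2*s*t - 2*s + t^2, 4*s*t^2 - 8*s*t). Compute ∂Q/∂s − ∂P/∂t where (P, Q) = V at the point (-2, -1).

∂V₂/∂s = 4*t^2 - 8*t
∂V₁/∂t = 2*s + 2*t
Scalar curl = -2*s + 4*t^2 - 10*t
At (-2, -1): 18.

18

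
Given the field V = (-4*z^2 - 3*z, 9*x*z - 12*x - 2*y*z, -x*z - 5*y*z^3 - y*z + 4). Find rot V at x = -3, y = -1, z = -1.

(∇×V)₁ = ∂V₃/∂y − ∂V₂/∂z = -9*x + 2*y - 5*z^3 - z
(∇×V)₂ = ∂V₁/∂z − ∂V₃/∂x = -7*z - 3
(∇×V)₃ = ∂V₂/∂x − ∂V₁/∂y = 9*z - 12
∇×V = (-9*x + 2*y - 5*z^3 - z, -7*z - 3, 9*z - 12)
At (-3, -1, -1): (31, 4, -21).

(31, 4, -21)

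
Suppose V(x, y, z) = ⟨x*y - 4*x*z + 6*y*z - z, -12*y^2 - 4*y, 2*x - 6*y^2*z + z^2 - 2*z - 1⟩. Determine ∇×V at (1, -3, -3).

(∇×V)₁ = ∂V₃/∂y − ∂V₂/∂z = -12*y*z
(∇×V)₂ = ∂V₁/∂z − ∂V₃/∂x = -4*x + 6*y - 3
(∇×V)₃ = ∂V₂/∂x − ∂V₁/∂y = -x - 6*z
∇×V = (-12*y*z, -4*x + 6*y - 3, -x - 6*z)
At (1, -3, -3): (-108, -25, 17).

(-108, -25, 17)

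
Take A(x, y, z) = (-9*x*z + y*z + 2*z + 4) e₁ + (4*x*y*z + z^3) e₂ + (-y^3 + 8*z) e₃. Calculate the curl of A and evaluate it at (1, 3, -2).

(-51, -4, -22)

(∇×A)₁ = ∂A₃/∂y − ∂A₂/∂z = -4*x*y - 3*y^2 - 3*z^2
(∇×A)₂ = ∂A₁/∂z − ∂A₃/∂x = -9*x + y + 2
(∇×A)₃ = ∂A₂/∂x − ∂A₁/∂y = 4*y*z - z
∇×A = (-4*x*y - 3*y^2 - 3*z^2, -9*x + y + 2, 4*y*z - z)
At (1, 3, -2): (-51, -4, -22).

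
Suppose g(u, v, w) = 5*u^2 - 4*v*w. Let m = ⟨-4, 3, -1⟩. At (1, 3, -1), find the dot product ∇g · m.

-16

∂g/∂u = 10*u
∂g/∂v = -4*w
∂g/∂w = -4*v
∇g at (1, 3, -1) = (10, 4, -12)
∇g · m = (10)(-4) + (4)(3) + (-12)(-1) = -16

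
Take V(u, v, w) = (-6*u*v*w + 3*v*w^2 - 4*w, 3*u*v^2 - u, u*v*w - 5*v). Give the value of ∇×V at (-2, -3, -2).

(-1, -10, 38)

(∇×V)₁ = ∂V₃/∂v − ∂V₂/∂w = u*w - 5
(∇×V)₂ = ∂V₁/∂w − ∂V₃/∂u = -6*u*v + 5*v*w - 4
(∇×V)₃ = ∂V₂/∂u − ∂V₁/∂v = 6*u*w + 3*v^2 - 3*w^2 - 1
∇×V = (u*w - 5, -6*u*v + 5*v*w - 4, 6*u*w + 3*v^2 - 3*w^2 - 1)
At (-2, -3, -2): (-1, -10, 38).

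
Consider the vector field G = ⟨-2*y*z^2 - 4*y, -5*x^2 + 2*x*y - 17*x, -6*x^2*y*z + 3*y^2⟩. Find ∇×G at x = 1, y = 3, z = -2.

(30, -48, -9)

(∇×G)₁ = ∂G₃/∂y − ∂G₂/∂z = -6*x^2*z + 6*y
(∇×G)₂ = ∂G₁/∂z − ∂G₃/∂x = 12*x*y*z - 4*y*z
(∇×G)₃ = ∂G₂/∂x − ∂G₁/∂y = -10*x + 2*y + 2*z^2 - 13
∇×G = (-6*x^2*z + 6*y, 12*x*y*z - 4*y*z, -10*x + 2*y + 2*z^2 - 13)
At (1, 3, -2): (30, -48, -9).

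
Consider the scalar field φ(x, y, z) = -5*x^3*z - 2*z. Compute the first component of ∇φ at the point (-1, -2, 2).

(∇φ)_1 = ∂φ/∂x = -15*x^2*z
At (-1, -2, 2): -30.

-30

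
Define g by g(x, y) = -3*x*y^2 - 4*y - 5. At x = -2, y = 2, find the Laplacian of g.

∂²g/∂x² = 0
∂²g/∂y² = -6*x
∇²g = -6*x
At (-2, 2): 12.

12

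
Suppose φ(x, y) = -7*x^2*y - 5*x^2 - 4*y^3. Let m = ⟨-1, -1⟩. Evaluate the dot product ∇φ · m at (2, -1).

∂φ/∂x = -14*x*y - 10*x
∂φ/∂y = -7*x^2 - 12*y^2
∇φ at (2, -1) = (8, -40)
∇φ · m = (8)(-1) + (-40)(-1) = 32

32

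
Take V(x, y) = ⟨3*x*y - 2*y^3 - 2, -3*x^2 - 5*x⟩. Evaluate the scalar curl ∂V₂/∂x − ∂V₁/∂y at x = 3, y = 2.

∂V₂/∂x = -6*x - 5
∂V₁/∂y = 3*x - 6*y^2
Scalar curl = -9*x + 6*y^2 - 5
At (3, 2): -8.

-8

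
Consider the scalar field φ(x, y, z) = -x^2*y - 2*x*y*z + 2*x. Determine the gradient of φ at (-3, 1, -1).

(10, -15, 6)

∂φ/∂x = -2*x*y - 2*y*z + 2
∂φ/∂y = -x^2 - 2*x*z
∂φ/∂z = -2*x*y
∇φ = (-2*x*y - 2*y*z + 2, -x^2 - 2*x*z, -2*x*y)
At (-3, 1, -1): (10, -15, 6).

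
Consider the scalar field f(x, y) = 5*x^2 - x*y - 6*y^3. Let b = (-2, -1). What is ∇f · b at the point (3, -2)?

∂f/∂x = 10*x - y
∂f/∂y = -x - 18*y^2
∇f at (3, -2) = (32, -75)
∇f · b = (32)(-2) + (-75)(-1) = 11

11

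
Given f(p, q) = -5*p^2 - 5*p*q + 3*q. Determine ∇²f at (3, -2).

∂²f/∂p² = -10
∂²f/∂q² = 0
∇²f = -10
At (3, -2): -10.

-10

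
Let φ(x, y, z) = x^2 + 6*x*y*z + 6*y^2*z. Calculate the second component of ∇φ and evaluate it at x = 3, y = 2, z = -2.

(∇φ)_2 = ∂φ/∂y = 6*x*z + 12*y*z
At (3, 2, -2): -84.

-84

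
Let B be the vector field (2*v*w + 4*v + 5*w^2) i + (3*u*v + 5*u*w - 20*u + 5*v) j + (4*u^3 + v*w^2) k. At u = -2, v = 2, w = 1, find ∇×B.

(11, -34, -15)

(∇×B)₁ = ∂B₃/∂v − ∂B₂/∂w = -5*u + w^2
(∇×B)₂ = ∂B₁/∂w − ∂B₃/∂u = -12*u^2 + 2*v + 10*w
(∇×B)₃ = ∂B₂/∂u − ∂B₁/∂v = 3*v + 3*w - 24
∇×B = (-5*u + w^2, -12*u^2 + 2*v + 10*w, 3*v + 3*w - 24)
At (-2, 2, 1): (11, -34, -15).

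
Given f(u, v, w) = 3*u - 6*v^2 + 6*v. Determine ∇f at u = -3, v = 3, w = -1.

∂f/∂u = 3
∂f/∂v = -12*v + 6
∂f/∂w = 0
∇f = (3, -12*v + 6, 0)
At (-3, 3, -1): (3, -30, 0).

(3, -30, 0)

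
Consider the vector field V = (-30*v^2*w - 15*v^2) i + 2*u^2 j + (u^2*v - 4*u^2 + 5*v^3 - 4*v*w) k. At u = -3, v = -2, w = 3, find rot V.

(∇×V)₁ = ∂V₃/∂v − ∂V₂/∂w = u^2 + 15*v^2 - 4*w
(∇×V)₂ = ∂V₁/∂w − ∂V₃/∂u = -2*u*v + 8*u - 30*v^2
(∇×V)₃ = ∂V₂/∂u − ∂V₁/∂v = 4*u + 60*v*w + 30*v
∇×V = (u^2 + 15*v^2 - 4*w, -2*u*v + 8*u - 30*v^2, 4*u + 60*v*w + 30*v)
At (-3, -2, 3): (57, -156, -432).

(57, -156, -432)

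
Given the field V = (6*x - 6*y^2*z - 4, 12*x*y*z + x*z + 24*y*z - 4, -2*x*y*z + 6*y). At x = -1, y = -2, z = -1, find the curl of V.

(29, -20, 47)

(∇×V)₁ = ∂V₃/∂y − ∂V₂/∂z = -12*x*y - 2*x*z - x - 24*y + 6
(∇×V)₂ = ∂V₁/∂z − ∂V₃/∂x = -6*y^2 + 2*y*z
(∇×V)₃ = ∂V₂/∂x − ∂V₁/∂y = 24*y*z + z
∇×V = (-12*x*y - 2*x*z - x - 24*y + 6, -6*y^2 + 2*y*z, 24*y*z + z)
At (-1, -2, -1): (29, -20, 47).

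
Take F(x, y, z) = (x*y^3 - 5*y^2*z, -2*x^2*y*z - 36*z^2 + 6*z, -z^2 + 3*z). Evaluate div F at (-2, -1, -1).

12

∂F₁/∂x = y^3
∂F₂/∂y = -2*x^2*z
∂F₃/∂z = -2*z + 3
∇·F = -2*x^2*z + y^3 - 2*z + 3
At (-2, -1, -1): 12.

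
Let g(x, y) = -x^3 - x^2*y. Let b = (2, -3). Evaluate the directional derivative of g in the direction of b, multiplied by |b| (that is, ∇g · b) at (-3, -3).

-63

∂g/∂x = -3*x^2 - 2*x*y
∂g/∂y = -x^2
∇g at (-3, -3) = (-45, -9)
∇g · b = (-45)(2) + (-9)(-3) = -63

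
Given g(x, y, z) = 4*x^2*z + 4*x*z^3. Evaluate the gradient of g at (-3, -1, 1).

(-20, 0, 0)

∂g/∂x = 8*x*z + 4*z^3
∂g/∂y = 0
∂g/∂z = 4*x^2 + 12*x*z^2
∇g = (8*x*z + 4*z^3, 0, 4*x^2 + 12*x*z^2)
At (-3, -1, 1): (-20, 0, 0).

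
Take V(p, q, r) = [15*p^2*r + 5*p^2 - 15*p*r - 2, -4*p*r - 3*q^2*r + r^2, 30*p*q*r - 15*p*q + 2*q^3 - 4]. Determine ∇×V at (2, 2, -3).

(∇×V)₁ = ∂V₃/∂q − ∂V₂/∂r = 30*p*r - 11*p + 9*q^2 - 2*r
(∇×V)₂ = ∂V₁/∂r − ∂V₃/∂p = 15*p^2 - 15*p - 30*q*r + 15*q
(∇×V)₃ = ∂V₂/∂p − ∂V₁/∂q = -4*r
∇×V = (30*p*r - 11*p + 9*q^2 - 2*r, 15*p^2 - 15*p - 30*q*r + 15*q, -4*r)
At (2, 2, -3): (-160, 240, 12).

(-160, 240, 12)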